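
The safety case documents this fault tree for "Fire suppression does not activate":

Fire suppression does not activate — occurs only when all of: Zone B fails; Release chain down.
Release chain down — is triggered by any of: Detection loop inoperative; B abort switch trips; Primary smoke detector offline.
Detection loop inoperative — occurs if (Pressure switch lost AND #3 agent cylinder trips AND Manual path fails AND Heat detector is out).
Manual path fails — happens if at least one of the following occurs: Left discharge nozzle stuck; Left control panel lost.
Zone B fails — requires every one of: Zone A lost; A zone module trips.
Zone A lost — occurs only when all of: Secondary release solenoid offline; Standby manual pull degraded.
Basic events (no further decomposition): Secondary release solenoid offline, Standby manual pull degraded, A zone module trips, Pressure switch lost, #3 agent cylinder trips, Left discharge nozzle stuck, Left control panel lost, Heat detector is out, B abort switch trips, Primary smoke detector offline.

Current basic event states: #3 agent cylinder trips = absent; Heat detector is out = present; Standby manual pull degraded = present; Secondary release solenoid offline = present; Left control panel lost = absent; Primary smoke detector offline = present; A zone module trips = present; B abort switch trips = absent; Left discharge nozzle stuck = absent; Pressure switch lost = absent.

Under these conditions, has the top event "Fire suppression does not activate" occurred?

Yes

Zone A lost [AND]: Secondary release solenoid offline=occurs, Standby manual pull degraded=occurs → all inputs occur → occurs.
Zone B fails [AND]: Zone A lost=occurs, A zone module trips=occurs → all inputs occur → occurs.
Manual path fails [OR]: Left discharge nozzle stuck=not, Left control panel lost=not → no input occurs → does not occur.
Detection loop inoperative [AND]: Pressure switch lost=not, #3 agent cylinder trips=not, Manual path fails=not, Heat detector is out=occurs → not all inputs occur → does not occur.
Release chain down [OR]: Detection loop inoperative=not, B abort switch trips=not, Primary smoke detector offline=occurs → at least one input occurs → occurs.
Fire suppression does not activate [AND]: Zone B fails=occurs, Release chain down=occurs → all inputs occur → occurs.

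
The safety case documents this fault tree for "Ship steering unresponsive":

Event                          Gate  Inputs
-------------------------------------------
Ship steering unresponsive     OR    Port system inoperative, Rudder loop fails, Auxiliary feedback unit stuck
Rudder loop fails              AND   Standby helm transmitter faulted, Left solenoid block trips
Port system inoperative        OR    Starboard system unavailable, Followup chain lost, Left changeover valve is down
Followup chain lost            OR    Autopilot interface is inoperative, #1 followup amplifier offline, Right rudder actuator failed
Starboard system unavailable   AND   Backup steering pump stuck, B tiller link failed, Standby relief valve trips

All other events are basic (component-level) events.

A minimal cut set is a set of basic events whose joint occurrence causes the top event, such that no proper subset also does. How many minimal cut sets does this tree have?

7

Starboard system unavailable [AND]: one cut set from each child combined → 1 × 1 × 1 = 1 cut set(s).
Followup chain lost [OR]: union of children's cut sets → 3 cut set(s).
Port system inoperative [OR]: union of children's cut sets → 5 cut set(s).
Rudder loop fails [AND]: one cut set from each child combined → 1 × 1 = 1 cut set(s).
Ship steering unresponsive [OR]: union of children's cut sets → 7 cut set(s).
Minimal cut sets: {B tiller link failed, Backup steering pump stuck, Standby relief valve trips}; {Autopilot interface is inoperative}; {#1 followup amplifier offline}; {Right rudder actuator failed}; {Left changeover valve is down}; {Left solenoid block trips, Standby helm transmitter faulted}; {Auxiliary feedback unit stuck}.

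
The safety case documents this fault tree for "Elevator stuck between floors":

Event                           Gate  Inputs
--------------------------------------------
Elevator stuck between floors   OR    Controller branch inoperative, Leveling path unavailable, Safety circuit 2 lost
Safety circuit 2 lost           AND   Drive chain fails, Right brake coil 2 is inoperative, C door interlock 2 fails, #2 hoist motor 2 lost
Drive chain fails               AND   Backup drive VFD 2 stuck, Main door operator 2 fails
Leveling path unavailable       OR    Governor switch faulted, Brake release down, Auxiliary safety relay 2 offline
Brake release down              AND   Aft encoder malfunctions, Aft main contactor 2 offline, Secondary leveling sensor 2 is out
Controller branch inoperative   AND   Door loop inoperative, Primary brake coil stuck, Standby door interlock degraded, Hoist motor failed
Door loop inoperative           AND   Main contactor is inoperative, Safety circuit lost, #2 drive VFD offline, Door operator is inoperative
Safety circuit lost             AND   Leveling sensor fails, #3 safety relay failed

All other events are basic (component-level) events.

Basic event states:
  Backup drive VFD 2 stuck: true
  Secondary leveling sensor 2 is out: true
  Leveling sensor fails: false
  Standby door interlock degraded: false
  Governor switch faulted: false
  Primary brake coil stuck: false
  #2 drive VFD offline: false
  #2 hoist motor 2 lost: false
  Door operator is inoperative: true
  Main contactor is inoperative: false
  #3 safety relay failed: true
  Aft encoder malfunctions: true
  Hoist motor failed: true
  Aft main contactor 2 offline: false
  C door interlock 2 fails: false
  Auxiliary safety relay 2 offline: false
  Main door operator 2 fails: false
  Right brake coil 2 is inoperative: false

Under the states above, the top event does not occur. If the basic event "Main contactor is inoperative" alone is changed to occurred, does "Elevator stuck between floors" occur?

No

Counterfactual: set "Main contactor is inoperative" to occurred.
Safety circuit lost [AND]: Leveling sensor fails=not, #3 safety relay failed=occurs → not all inputs occur → does not occur.
Door loop inoperative [AND]: Main contactor is inoperative=occurs, Safety circuit lost=not, #2 drive VFD offline=not, Door operator is inoperative=occurs → not all inputs occur → does not occur.
Controller branch inoperative [AND]: Door loop inoperative=not, Primary brake coil stuck=not, Standby door interlock degraded=not, Hoist motor failed=occurs → not all inputs occur → does not occur.
Brake release down [AND]: Aft encoder malfunctions=occurs, Aft main contactor 2 offline=not, Secondary leveling sensor 2 is out=occurs → not all inputs occur → does not occur.
Leveling path unavailable [OR]: Governor switch faulted=not, Brake release down=not, Auxiliary safety relay 2 offline=not → no input occurs → does not occur.
Drive chain fails [AND]: Backup drive VFD 2 stuck=occurs, Main door operator 2 fails=not → not all inputs occur → does not occur.
Safety circuit 2 lost [AND]: Drive chain fails=not, Right brake coil 2 is inoperative=not, C door interlock 2 fails=not, #2 hoist motor 2 lost=not → not all inputs occur → does not occur.
Elevator stuck between floors [OR]: Controller branch inoperative=not, Leveling path unavailable=not, Safety circuit 2 lost=not → no input occurs → does not occur.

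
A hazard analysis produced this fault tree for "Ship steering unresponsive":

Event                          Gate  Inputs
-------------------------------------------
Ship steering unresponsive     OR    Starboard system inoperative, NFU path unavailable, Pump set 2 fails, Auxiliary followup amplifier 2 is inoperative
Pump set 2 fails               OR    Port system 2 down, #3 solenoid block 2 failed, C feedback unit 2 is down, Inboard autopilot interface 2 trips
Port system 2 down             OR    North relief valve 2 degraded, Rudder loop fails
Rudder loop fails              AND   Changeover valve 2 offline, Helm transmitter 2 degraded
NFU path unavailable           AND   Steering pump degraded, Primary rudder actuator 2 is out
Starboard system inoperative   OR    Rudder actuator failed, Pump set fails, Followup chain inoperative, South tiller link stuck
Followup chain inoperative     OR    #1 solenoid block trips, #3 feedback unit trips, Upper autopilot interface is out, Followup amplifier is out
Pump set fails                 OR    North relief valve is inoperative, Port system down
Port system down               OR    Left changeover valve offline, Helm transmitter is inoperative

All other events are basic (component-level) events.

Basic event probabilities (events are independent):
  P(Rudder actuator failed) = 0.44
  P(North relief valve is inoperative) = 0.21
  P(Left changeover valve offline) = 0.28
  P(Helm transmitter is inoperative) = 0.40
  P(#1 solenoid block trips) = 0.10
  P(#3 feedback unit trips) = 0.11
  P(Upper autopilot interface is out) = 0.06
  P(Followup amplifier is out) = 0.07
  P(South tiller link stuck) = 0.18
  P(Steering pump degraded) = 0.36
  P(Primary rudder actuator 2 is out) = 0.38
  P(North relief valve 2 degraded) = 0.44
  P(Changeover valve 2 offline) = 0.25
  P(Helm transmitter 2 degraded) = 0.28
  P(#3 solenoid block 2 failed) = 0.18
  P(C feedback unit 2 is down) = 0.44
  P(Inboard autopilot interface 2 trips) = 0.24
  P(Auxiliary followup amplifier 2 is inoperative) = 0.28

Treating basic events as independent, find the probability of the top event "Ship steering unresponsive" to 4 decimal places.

P(Port system down) [OR] = 1 − (1−0.28) × (1−0.40) = 0.568000
P(Pump set fails) [OR] = 1 − (1−0.21) × (1−0.568000) = 0.658720
P(Followup chain inoperative) [OR] = 1 − (1−0.10) × (1−0.11) × (1−0.06) × (1−0.07) = 0.299766
P(Starboard system inoperative) [OR] = 1 − (1−0.44) × (1−0.658720) × (1−0.299766) × (1−0.18) = 0.890262
P(NFU path unavailable) [AND] = 0.36 × 0.38 = 0.136800
P(Rudder loop fails) [AND] = 0.25 × 0.28 = 0.070000
P(Port system 2 down) [OR] = 1 − (1−0.44) × (1−0.070000) = 0.479200
P(Pump set 2 fails) [OR] = 1 − (1−0.479200) × (1−0.18) × (1−0.44) × (1−0.24) = 0.818245
P(Ship steering unresponsive) [OR] = 1 − (1−0.890262) × (1−0.136800) × (1−0.818245) × (1−0.28) = 0.987604
Rounded to 4 decimal places: P(Ship steering unresponsive) ≈ 0.9876.

0.9876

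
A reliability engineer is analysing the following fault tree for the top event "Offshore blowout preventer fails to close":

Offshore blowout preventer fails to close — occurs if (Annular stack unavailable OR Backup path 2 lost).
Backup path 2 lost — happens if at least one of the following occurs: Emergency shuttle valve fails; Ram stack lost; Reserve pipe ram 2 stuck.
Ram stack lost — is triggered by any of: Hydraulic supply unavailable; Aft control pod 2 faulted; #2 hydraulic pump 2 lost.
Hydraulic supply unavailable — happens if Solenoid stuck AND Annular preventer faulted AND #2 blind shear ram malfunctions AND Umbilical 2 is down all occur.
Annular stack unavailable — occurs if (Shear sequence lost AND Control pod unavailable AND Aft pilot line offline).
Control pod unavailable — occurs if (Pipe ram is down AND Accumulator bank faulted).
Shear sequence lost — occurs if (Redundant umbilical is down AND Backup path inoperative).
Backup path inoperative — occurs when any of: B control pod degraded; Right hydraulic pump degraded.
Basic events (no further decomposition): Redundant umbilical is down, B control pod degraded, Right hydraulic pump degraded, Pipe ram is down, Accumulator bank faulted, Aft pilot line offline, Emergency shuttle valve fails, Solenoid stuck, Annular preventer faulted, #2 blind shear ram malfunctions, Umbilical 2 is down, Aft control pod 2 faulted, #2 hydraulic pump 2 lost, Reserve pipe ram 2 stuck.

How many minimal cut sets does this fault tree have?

Backup path inoperative [OR]: union of children's cut sets → 2 cut set(s).
Shear sequence lost [AND]: one cut set from each child combined → 1 × 2 = 2 cut set(s).
Control pod unavailable [AND]: one cut set from each child combined → 1 × 1 = 1 cut set(s).
Annular stack unavailable [AND]: one cut set from each child combined → 2 × 1 × 1 = 2 cut set(s).
Hydraulic supply unavailable [AND]: one cut set from each child combined → 1 × 1 × 1 × 1 = 1 cut set(s).
Ram stack lost [OR]: union of children's cut sets → 3 cut set(s).
Backup path 2 lost [OR]: union of children's cut sets → 5 cut set(s).
Offshore blowout preventer fails to close [OR]: union of children's cut sets → 7 cut set(s).
Minimal cut sets: {Accumulator bank faulted, Aft pilot line offline, B control pod degraded, Pipe ram is down, Redundant umbilical is down}; {Accumulator bank faulted, Aft pilot line offline, Pipe ram is down, Redundant umbilical is down, Right hydraulic pump degraded}; {Emergency shuttle valve fails}; {#2 blind shear ram malfunctions, Annular preventer faulted, Solenoid stuck, Umbilical 2 is down}; {Aft control pod 2 faulted}; {#2 hydraulic pump 2 lost}; {Reserve pipe ram 2 stuck}.

7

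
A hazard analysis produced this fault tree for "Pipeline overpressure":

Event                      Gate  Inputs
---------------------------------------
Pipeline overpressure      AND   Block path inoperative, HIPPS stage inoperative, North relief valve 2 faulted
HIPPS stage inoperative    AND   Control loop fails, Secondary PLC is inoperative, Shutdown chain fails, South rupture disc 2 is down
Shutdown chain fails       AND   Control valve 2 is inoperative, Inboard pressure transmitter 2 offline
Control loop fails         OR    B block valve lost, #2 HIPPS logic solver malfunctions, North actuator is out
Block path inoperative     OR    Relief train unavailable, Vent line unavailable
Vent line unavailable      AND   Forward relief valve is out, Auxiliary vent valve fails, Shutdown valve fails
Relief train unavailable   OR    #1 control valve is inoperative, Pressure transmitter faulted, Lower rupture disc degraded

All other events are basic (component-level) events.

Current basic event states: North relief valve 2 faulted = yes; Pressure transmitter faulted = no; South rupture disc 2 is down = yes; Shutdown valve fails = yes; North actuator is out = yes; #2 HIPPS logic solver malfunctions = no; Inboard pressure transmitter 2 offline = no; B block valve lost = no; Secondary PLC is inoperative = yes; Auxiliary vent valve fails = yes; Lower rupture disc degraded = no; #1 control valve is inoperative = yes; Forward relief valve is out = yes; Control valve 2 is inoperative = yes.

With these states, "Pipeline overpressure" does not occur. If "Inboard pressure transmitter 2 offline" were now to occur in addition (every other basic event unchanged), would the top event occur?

Yes

Counterfactual: set "Inboard pressure transmitter 2 offline" to occurred.
Relief train unavailable [OR]: #1 control valve is inoperative=occurs, Pressure transmitter faulted=not, Lower rupture disc degraded=not → at least one input occurs → occurs.
Vent line unavailable [AND]: Forward relief valve is out=occurs, Auxiliary vent valve fails=occurs, Shutdown valve fails=occurs → all inputs occur → occurs.
Block path inoperative [OR]: Relief train unavailable=occurs, Vent line unavailable=occurs → at least one input occurs → occurs.
Control loop fails [OR]: B block valve lost=not, #2 HIPPS logic solver malfunctions=not, North actuator is out=occurs → at least one input occurs → occurs.
Shutdown chain fails [AND]: Control valve 2 is inoperative=occurs, Inboard pressure transmitter 2 offline=occurs → all inputs occur → occurs.
HIPPS stage inoperative [AND]: Control loop fails=occurs, Secondary PLC is inoperative=occurs, Shutdown chain fails=occurs, South rupture disc 2 is down=occurs → all inputs occur → occurs.
Pipeline overpressure [AND]: Block path inoperative=occurs, HIPPS stage inoperative=occurs, North relief valve 2 faulted=occurs → all inputs occur → occurs.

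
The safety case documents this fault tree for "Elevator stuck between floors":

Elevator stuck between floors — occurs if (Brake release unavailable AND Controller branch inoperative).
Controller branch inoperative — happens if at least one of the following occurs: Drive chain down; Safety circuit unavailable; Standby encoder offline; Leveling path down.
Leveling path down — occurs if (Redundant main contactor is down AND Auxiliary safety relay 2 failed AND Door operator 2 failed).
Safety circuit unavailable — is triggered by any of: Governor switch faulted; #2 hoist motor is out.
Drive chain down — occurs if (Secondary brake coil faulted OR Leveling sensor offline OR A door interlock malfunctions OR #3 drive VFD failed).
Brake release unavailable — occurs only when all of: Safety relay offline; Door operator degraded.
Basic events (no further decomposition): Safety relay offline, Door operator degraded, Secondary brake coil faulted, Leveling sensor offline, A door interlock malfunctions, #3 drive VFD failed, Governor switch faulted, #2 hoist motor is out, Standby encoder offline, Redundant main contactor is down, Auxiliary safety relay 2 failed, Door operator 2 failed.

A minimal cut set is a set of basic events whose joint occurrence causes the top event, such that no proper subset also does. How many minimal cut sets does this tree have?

Brake release unavailable [AND]: one cut set from each child combined → 1 × 1 = 1 cut set(s).
Drive chain down [OR]: union of children's cut sets → 4 cut set(s).
Safety circuit unavailable [OR]: union of children's cut sets → 2 cut set(s).
Leveling path down [AND]: one cut set from each child combined → 1 × 1 × 1 = 1 cut set(s).
Controller branch inoperative [OR]: union of children's cut sets → 8 cut set(s).
Elevator stuck between floors [AND]: one cut set from each child combined → 1 × 8 = 8 cut set(s).
Minimal cut sets: {Door operator degraded, Safety relay offline, Secondary brake coil faulted}; {Door operator degraded, Leveling sensor offline, Safety relay offline}; {A door interlock malfunctions, Door operator degraded, Safety relay offline}; {#3 drive VFD failed, Door operator degraded, Safety relay offline}; {Door operator degraded, Governor switch faulted, Safety relay offline}; {#2 hoist motor is out, Door operator degraded, Safety relay offline}; {Door operator degraded, Safety relay offline, Standby encoder offline}; {Auxiliary safety relay 2 failed, Door operator 2 failed, Door operator degraded, Redundant main contactor is down, Safety relay offline}.

8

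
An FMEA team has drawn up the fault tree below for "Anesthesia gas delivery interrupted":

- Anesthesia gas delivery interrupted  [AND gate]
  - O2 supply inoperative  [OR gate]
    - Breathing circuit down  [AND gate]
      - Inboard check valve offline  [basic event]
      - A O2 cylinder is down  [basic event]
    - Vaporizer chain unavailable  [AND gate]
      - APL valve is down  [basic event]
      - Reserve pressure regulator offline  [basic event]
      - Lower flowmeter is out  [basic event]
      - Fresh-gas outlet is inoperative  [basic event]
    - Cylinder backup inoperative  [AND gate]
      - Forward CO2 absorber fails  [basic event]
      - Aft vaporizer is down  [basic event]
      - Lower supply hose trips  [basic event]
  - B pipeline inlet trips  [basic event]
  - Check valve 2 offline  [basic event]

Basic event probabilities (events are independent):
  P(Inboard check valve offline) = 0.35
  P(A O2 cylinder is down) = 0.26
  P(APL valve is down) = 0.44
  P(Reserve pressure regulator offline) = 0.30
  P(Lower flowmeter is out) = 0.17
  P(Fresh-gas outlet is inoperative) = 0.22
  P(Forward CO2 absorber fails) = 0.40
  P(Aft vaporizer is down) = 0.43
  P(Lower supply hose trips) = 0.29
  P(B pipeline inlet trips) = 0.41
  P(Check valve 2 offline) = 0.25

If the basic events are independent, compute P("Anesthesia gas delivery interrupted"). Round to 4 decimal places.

0.0144

P(Breathing circuit down) [AND] = 0.35 × 0.26 = 0.091000
P(Vaporizer chain unavailable) [AND] = 0.44 × 0.30 × 0.17 × 0.22 = 0.004937
P(Cylinder backup inoperative) [AND] = 0.40 × 0.43 × 0.29 = 0.049880
P(O2 supply inoperative) [OR] = 1 − (1−0.091000) × (1−0.004937) × (1−0.049880) = 0.140605
P(Anesthesia gas delivery interrupted) [AND] = 0.140605 × 0.41 × 0.25 = 0.014412
Rounded to 4 decimal places: P(Anesthesia gas delivery interrupted) ≈ 0.0144.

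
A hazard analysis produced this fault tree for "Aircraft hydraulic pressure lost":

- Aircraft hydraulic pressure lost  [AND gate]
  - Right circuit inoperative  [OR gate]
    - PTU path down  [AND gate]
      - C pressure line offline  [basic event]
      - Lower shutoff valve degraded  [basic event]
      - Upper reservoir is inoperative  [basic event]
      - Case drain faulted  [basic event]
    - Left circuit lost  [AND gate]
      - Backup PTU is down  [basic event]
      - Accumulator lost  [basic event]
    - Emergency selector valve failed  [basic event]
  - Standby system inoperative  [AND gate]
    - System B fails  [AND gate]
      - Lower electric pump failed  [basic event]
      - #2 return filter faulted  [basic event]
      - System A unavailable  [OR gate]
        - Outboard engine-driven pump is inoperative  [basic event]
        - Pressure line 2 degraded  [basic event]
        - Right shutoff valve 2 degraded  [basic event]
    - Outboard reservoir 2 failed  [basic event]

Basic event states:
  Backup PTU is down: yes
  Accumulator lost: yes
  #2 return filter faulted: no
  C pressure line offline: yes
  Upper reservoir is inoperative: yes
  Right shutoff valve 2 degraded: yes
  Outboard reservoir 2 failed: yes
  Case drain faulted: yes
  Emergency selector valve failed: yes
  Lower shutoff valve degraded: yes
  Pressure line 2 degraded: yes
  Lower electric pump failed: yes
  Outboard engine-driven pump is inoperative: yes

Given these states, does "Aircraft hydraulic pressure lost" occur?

PTU path down [AND]: C pressure line offline=occurs, Lower shutoff valve degraded=occurs, Upper reservoir is inoperative=occurs, Case drain faulted=occurs → all inputs occur → occurs.
Left circuit lost [AND]: Backup PTU is down=occurs, Accumulator lost=occurs → all inputs occur → occurs.
Right circuit inoperative [OR]: PTU path down=occurs, Left circuit lost=occurs, Emergency selector valve failed=occurs → at least one input occurs → occurs.
System A unavailable [OR]: Outboard engine-driven pump is inoperative=occurs, Pressure line 2 degraded=occurs, Right shutoff valve 2 degraded=occurs → at least one input occurs → occurs.
System B fails [AND]: Lower electric pump failed=occurs, #2 return filter faulted=not, System A unavailable=occurs → not all inputs occur → does not occur.
Standby system inoperative [AND]: System B fails=not, Outboard reservoir 2 failed=occurs → not all inputs occur → does not occur.
Aircraft hydraulic pressure lost [AND]: Right circuit inoperative=occurs, Standby system inoperative=not → not all inputs occur → does not occur.

No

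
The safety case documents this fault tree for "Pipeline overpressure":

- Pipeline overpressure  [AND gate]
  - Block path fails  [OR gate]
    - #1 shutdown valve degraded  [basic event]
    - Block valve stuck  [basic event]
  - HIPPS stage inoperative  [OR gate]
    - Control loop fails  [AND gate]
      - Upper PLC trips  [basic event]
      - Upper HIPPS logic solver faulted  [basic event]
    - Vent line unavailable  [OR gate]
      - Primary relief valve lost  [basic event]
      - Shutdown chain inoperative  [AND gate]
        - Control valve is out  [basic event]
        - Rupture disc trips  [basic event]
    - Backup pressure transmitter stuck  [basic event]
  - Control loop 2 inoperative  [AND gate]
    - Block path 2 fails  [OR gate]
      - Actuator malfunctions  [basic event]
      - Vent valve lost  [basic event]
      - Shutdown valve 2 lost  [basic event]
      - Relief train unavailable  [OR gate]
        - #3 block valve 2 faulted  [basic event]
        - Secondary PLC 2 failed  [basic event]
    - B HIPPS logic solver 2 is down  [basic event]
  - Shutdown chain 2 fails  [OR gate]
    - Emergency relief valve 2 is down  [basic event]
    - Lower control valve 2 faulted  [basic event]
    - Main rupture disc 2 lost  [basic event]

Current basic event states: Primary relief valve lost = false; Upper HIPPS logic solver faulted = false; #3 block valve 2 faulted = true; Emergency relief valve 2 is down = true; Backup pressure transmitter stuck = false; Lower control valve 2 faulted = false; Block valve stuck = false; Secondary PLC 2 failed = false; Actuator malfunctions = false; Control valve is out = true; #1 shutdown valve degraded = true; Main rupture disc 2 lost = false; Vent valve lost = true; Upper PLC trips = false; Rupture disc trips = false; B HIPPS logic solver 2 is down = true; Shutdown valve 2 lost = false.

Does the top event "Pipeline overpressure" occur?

Block path fails [OR]: #1 shutdown valve degraded=occurs, Block valve stuck=not → at least one input occurs → occurs.
Control loop fails [AND]: Upper PLC trips=not, Upper HIPPS logic solver faulted=not → not all inputs occur → does not occur.
Shutdown chain inoperative [AND]: Control valve is out=occurs, Rupture disc trips=not → not all inputs occur → does not occur.
Vent line unavailable [OR]: Primary relief valve lost=not, Shutdown chain inoperative=not → no input occurs → does not occur.
HIPPS stage inoperative [OR]: Control loop fails=not, Vent line unavailable=not, Backup pressure transmitter stuck=not → no input occurs → does not occur.
Relief train unavailable [OR]: #3 block valve 2 faulted=occurs, Secondary PLC 2 failed=not → at least one input occurs → occurs.
Block path 2 fails [OR]: Actuator malfunctions=not, Vent valve lost=occurs, Shutdown valve 2 lost=not, Relief train unavailable=occurs → at least one input occurs → occurs.
Control loop 2 inoperative [AND]: Block path 2 fails=occurs, B HIPPS logic solver 2 is down=occurs → all inputs occur → occurs.
Shutdown chain 2 fails [OR]: Emergency relief valve 2 is down=occurs, Lower control valve 2 faulted=not, Main rupture disc 2 lost=not → at least one input occurs → occurs.
Pipeline overpressure [AND]: Block path fails=occurs, HIPPS stage inoperative=not, Control loop 2 inoperative=occurs, Shutdown chain 2 fails=occurs → not all inputs occur → does not occur.

No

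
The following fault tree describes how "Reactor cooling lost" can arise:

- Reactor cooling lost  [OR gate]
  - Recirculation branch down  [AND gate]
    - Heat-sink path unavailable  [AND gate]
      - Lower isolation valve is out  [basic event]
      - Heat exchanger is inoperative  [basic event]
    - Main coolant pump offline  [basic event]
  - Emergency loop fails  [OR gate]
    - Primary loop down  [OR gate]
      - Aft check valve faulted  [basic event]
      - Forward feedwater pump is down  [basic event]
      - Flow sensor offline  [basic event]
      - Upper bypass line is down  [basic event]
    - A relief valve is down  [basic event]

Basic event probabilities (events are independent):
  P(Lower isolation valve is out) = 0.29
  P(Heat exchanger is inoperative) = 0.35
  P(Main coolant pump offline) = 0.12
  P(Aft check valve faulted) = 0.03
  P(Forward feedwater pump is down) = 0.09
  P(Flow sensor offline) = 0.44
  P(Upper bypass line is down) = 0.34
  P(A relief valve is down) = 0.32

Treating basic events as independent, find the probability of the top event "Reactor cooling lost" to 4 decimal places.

P(Heat-sink path unavailable) [AND] = 0.29 × 0.35 = 0.101500
P(Recirculation branch down) [AND] = 0.101500 × 0.12 = 0.012180
P(Primary loop down) [OR] = 1 − (1−0.03) × (1−0.09) × (1−0.44) × (1−0.34) = 0.673754
P(Emergency loop fails) [OR] = 1 − (1−0.673754) × (1−0.32) = 0.778153
P(Reactor cooling lost) [OR] = 1 − (1−0.012180) × (1−0.778153) = 0.780855
Rounded to 4 decimal places: P(Reactor cooling lost) ≈ 0.7809.

0.7809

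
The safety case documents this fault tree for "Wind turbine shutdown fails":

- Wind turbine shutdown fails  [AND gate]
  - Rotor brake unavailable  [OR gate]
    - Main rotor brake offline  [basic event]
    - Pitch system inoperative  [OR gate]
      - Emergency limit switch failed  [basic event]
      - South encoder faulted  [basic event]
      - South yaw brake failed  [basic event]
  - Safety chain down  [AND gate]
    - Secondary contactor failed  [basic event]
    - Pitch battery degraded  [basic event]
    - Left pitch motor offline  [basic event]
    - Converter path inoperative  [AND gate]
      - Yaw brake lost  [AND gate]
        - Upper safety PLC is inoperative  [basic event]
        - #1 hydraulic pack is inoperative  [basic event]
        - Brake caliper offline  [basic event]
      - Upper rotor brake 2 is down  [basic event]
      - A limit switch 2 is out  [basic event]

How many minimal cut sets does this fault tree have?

4

Pitch system inoperative [OR]: union of children's cut sets → 3 cut set(s).
Rotor brake unavailable [OR]: union of children's cut sets → 4 cut set(s).
Yaw brake lost [AND]: one cut set from each child combined → 1 × 1 × 1 = 1 cut set(s).
Converter path inoperative [AND]: one cut set from each child combined → 1 × 1 × 1 = 1 cut set(s).
Safety chain down [AND]: one cut set from each child combined → 1 × 1 × 1 × 1 = 1 cut set(s).
Wind turbine shutdown fails [AND]: one cut set from each child combined → 4 × 1 = 4 cut set(s).
Minimal cut sets: {#1 hydraulic pack is inoperative, A limit switch 2 is out, Brake caliper offline, Left pitch motor offline, Main rotor brake offline, Pitch battery degraded, Secondary contactor failed, Upper rotor brake 2 is down, Upper safety PLC is inoperative}; {#1 hydraulic pack is inoperative, A limit switch 2 is out, Brake caliper offline, Emergency limit switch failed, Left pitch motor offline, Pitch battery degraded, Secondary contactor failed, Upper rotor brake 2 is down, Upper safety PLC is inoperative}; {#1 hydraulic pack is inoperative, A limit switch 2 is out, Brake caliper offline, Left pitch motor offline, Pitch battery degraded, Secondary contactor failed, South encoder faulted, Upper rotor brake 2 is down, Upper safety PLC is inoperative}; {#1 hydraulic pack is inoperative, A limit switch 2 is out, Brake caliper offline, Left pitch motor offline, Pitch battery degraded, Secondary contactor failed, South yaw brake failed, Upper rotor brake 2 is down, Upper safety PLC is inoperative}.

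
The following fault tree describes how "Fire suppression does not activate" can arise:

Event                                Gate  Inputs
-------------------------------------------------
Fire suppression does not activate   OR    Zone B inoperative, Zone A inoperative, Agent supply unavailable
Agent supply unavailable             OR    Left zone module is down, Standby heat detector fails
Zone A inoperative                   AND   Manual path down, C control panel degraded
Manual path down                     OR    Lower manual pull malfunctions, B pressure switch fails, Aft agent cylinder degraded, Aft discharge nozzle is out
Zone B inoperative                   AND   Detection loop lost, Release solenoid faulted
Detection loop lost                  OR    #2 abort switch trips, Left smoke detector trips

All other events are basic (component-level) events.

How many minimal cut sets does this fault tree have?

8

Detection loop lost [OR]: union of children's cut sets → 2 cut set(s).
Zone B inoperative [AND]: one cut set from each child combined → 2 × 1 = 2 cut set(s).
Manual path down [OR]: union of children's cut sets → 4 cut set(s).
Zone A inoperative [AND]: one cut set from each child combined → 4 × 1 = 4 cut set(s).
Agent supply unavailable [OR]: union of children's cut sets → 2 cut set(s).
Fire suppression does not activate [OR]: union of children's cut sets → 8 cut set(s).
Minimal cut sets: {#2 abort switch trips, Release solenoid faulted}; {Left smoke detector trips, Release solenoid faulted}; {C control panel degraded, Lower manual pull malfunctions}; {B pressure switch fails, C control panel degraded}; {Aft agent cylinder degraded, C control panel degraded}; {Aft discharge nozzle is out, C control panel degraded}; {Left zone module is down}; {Standby heat detector fails}.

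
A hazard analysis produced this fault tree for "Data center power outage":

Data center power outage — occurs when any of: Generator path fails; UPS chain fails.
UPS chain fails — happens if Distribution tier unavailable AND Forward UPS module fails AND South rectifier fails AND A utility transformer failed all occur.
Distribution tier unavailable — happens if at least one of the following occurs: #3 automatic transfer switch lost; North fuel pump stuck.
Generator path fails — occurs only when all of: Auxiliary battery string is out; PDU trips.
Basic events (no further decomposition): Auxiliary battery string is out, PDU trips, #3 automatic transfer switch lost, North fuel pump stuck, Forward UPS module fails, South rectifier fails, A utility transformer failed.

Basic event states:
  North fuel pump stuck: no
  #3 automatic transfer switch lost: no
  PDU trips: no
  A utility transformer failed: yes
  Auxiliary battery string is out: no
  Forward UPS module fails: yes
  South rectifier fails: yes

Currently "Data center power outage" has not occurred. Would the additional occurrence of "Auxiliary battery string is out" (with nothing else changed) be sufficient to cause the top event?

Counterfactual: set "Auxiliary battery string is out" to occurred.
Generator path fails [AND]: Auxiliary battery string is out=occurs, PDU trips=not → not all inputs occur → does not occur.
Distribution tier unavailable [OR]: #3 automatic transfer switch lost=not, North fuel pump stuck=not → no input occurs → does not occur.
UPS chain fails [AND]: Distribution tier unavailable=not, Forward UPS module fails=occurs, South rectifier fails=occurs, A utility transformer failed=occurs → not all inputs occur → does not occur.
Data center power outage [OR]: Generator path fails=not, UPS chain fails=not → no input occurs → does not occur.

No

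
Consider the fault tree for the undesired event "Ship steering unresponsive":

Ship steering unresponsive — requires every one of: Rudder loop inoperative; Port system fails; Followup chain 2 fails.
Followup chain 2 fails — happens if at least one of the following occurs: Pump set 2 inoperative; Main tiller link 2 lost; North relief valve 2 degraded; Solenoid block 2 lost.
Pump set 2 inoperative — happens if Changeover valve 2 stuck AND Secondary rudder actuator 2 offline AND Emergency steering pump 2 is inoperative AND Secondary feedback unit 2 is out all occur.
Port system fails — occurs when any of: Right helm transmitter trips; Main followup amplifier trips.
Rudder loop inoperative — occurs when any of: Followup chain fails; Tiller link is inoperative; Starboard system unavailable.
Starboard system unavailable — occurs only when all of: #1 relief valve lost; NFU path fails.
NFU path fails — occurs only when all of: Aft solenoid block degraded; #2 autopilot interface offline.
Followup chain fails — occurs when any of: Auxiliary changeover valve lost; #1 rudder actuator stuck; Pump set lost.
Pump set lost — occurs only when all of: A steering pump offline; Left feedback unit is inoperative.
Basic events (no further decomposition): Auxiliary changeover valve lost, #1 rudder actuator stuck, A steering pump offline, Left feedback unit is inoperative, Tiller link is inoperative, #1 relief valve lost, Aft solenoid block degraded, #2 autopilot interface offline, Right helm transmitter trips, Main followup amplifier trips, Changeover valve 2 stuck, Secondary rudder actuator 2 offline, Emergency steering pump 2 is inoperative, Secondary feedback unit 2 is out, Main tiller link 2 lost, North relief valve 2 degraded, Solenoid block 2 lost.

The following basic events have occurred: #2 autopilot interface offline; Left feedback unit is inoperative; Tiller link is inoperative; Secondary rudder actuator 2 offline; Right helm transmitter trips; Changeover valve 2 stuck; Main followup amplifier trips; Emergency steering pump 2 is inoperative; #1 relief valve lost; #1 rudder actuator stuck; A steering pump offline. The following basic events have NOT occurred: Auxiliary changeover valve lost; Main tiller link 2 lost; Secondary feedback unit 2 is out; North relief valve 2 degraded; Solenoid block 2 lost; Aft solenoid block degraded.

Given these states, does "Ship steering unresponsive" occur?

No

Pump set lost [AND]: A steering pump offline=occurs, Left feedback unit is inoperative=occurs → all inputs occur → occurs.
Followup chain fails [OR]: Auxiliary changeover valve lost=not, #1 rudder actuator stuck=occurs, Pump set lost=occurs → at least one input occurs → occurs.
NFU path fails [AND]: Aft solenoid block degraded=not, #2 autopilot interface offline=occurs → not all inputs occur → does not occur.
Starboard system unavailable [AND]: #1 relief valve lost=occurs, NFU path fails=not → not all inputs occur → does not occur.
Rudder loop inoperative [OR]: Followup chain fails=occurs, Tiller link is inoperative=occurs, Starboard system unavailable=not → at least one input occurs → occurs.
Port system fails [OR]: Right helm transmitter trips=occurs, Main followup amplifier trips=occurs → at least one input occurs → occurs.
Pump set 2 inoperative [AND]: Changeover valve 2 stuck=occurs, Secondary rudder actuator 2 offline=occurs, Emergency steering pump 2 is inoperative=occurs, Secondary feedback unit 2 is out=not → not all inputs occur → does not occur.
Followup chain 2 fails [OR]: Pump set 2 inoperative=not, Main tiller link 2 lost=not, North relief valve 2 degraded=not, Solenoid block 2 lost=not → no input occurs → does not occur.
Ship steering unresponsive [AND]: Rudder loop inoperative=occurs, Port system fails=occurs, Followup chain 2 fails=not → not all inputs occur → does not occur.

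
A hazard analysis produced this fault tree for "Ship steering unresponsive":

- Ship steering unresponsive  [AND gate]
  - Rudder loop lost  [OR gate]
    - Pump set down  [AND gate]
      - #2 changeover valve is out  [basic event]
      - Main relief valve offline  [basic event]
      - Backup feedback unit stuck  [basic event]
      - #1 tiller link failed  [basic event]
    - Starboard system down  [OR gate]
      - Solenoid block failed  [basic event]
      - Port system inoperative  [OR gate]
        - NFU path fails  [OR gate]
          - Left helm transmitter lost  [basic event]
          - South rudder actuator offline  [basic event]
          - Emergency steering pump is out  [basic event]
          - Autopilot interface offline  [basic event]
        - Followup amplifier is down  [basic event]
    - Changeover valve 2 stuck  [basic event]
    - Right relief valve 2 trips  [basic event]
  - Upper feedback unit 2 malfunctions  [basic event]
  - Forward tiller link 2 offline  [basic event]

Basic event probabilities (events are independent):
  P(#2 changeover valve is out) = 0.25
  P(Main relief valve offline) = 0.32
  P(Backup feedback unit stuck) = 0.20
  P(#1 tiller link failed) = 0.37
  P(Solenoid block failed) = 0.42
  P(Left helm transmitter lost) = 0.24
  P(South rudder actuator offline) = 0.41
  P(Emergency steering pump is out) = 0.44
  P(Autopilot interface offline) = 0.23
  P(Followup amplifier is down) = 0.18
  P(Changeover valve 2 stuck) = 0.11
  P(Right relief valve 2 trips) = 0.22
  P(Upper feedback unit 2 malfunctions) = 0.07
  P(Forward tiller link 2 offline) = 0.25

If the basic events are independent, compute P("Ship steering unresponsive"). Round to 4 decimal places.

0.0164

P(Pump set down) [AND] = 0.25 × 0.32 × 0.20 × 0.37 = 0.005920
P(NFU path fails) [OR] = 1 − (1−0.24) × (1−0.41) × (1−0.44) × (1−0.23) = 0.806650
P(Port system inoperative) [OR] = 1 − (1−0.806650) × (1−0.18) = 0.841453
P(Starboard system down) [OR] = 1 − (1−0.42) × (1−0.841453) = 0.908043
P(Rudder loop lost) [OR] = 1 − (1−0.005920) × (1−0.908043) × (1−0.11) × (1−0.22) = 0.936541
P(Ship steering unresponsive) [AND] = 0.936541 × 0.07 × 0.25 = 0.016389
Rounded to 4 decimal places: P(Ship steering unresponsive) ≈ 0.0164.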